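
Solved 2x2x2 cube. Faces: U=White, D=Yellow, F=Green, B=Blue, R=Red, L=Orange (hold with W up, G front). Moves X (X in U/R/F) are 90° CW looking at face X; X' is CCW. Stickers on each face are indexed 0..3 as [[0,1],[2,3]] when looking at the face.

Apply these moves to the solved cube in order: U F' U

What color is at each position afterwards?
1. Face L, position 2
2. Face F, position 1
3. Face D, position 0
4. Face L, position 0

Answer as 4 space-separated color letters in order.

Answer: O B G R

Derivation:
After move 1 (U): U=WWWW F=RRGG R=BBRR B=OOBB L=GGOO
After move 2 (F'): F=RGRG U=WWBR R=YBYR D=GOYY L=GWOW
After move 3 (U): U=BWRW F=YBRG R=OOYR B=GWBB L=RGOW
Query 1: L[2] = O
Query 2: F[1] = B
Query 3: D[0] = G
Query 4: L[0] = R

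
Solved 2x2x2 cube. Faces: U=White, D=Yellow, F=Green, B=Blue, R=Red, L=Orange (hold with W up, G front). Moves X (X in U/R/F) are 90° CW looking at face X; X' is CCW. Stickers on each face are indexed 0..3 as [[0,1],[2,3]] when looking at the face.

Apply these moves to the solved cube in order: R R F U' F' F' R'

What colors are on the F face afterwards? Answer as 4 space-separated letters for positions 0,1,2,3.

Answer: B O Y R

Derivation:
After move 1 (R): R=RRRR U=WGWG F=GYGY D=YBYB B=WBWB
After move 2 (R): R=RRRR U=WYWY F=GBGB D=YWYW B=GBGB
After move 3 (F): F=GGBB U=WYOO R=WRYR D=RRYW L=OYOW
After move 4 (U'): U=YOWO F=OYBB R=GGYR B=WRGB L=GBOW
After move 5 (F'): F=YBOB U=YOGY R=RGRR D=BWYW L=GOOW
After move 6 (F'): F=BBYO U=YORR R=WGBR D=OWYW L=GYOG
After move 7 (R'): R=GRWB U=YGRW F=BOYR D=OBYO B=WRWB
Query: F face = BOYR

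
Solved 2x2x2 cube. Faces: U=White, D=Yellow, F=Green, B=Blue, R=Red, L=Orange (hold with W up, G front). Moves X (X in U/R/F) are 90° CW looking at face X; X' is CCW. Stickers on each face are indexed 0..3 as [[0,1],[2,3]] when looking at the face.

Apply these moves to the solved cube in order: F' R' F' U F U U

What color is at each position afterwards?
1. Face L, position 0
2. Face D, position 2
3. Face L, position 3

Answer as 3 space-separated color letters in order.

After move 1 (F'): F=GGGG U=WWRR R=YRYR D=OOYY L=OWOW
After move 2 (R'): R=RRYY U=WBRB F=GWGR D=OGYG B=YBOB
After move 3 (F'): F=WRGG U=WBRY R=GROY D=WWYG L=OBOR
After move 4 (U): U=RWYB F=GRGG R=YBOY B=OBOB L=WROR
After move 5 (F): F=GGGR U=RWRR R=YBBY D=OYYG L=WWOW
After move 6 (U): U=RRRW F=YBGR R=OBBY B=WWOB L=GGOW
After move 7 (U): U=RRWR F=OBGR R=WWBY B=GGOB L=YBOW
Query 1: L[0] = Y
Query 2: D[2] = Y
Query 3: L[3] = W

Answer: Y Y W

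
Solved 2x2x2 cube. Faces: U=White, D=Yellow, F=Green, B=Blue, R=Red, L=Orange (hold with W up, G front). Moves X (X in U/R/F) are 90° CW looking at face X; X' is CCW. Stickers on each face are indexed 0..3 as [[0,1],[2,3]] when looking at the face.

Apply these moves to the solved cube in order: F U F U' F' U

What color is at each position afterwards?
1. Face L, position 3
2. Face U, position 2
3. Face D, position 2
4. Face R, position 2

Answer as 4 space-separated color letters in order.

After move 1 (F): F=GGGG U=WWOO R=WRWR D=RRYY L=OYOY
After move 2 (U): U=OWOW F=WRGG R=BBWR B=OYBB L=GGOY
After move 3 (F): F=GWGR U=OWYG R=OBWR D=WBYY L=GROR
After move 4 (U'): U=WGOY F=GRGR R=GWWR B=OBBB L=OYOR
After move 5 (F'): F=RRGG U=WGGW R=BWWR D=YRYY L=OYOO
After move 6 (U): U=GWWG F=BWGG R=OBWR B=OYBB L=RROO
Query 1: L[3] = O
Query 2: U[2] = W
Query 3: D[2] = Y
Query 4: R[2] = W

Answer: O W Y W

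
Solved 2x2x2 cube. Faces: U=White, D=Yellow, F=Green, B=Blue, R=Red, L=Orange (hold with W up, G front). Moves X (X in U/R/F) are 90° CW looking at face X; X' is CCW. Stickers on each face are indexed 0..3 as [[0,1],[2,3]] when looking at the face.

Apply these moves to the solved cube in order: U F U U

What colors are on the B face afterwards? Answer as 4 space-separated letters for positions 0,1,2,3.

After move 1 (U): U=WWWW F=RRGG R=BBRR B=OOBB L=GGOO
After move 2 (F): F=GRGR U=WWOG R=WBWR D=RBYY L=GYOY
After move 3 (U): U=OWGW F=WBGR R=OOWR B=GYBB L=GROY
After move 4 (U): U=GOWW F=OOGR R=GYWR B=GRBB L=WBOY
Query: B face = GRBB

Answer: G R B B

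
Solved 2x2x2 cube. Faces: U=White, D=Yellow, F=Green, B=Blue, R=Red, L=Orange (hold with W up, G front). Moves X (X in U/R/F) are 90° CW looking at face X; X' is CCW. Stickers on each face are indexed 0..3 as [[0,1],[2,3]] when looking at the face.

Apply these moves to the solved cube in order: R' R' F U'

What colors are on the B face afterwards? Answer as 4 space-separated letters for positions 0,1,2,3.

Answer: W R G B

Derivation:
After move 1 (R'): R=RRRR U=WBWB F=GWGW D=YGYG B=YBYB
After move 2 (R'): R=RRRR U=WYWY F=GBGB D=YWYW B=GBGB
After move 3 (F): F=GGBB U=WYOO R=WRYR D=RRYW L=OYOW
After move 4 (U'): U=YOWO F=OYBB R=GGYR B=WRGB L=GBOW
Query: B face = WRGB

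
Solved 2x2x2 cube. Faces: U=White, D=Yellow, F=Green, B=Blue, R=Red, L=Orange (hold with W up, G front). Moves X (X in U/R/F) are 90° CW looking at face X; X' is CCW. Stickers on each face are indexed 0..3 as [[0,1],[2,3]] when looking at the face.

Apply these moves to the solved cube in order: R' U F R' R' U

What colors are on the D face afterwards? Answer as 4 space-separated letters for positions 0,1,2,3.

Answer: R W Y W

Derivation:
After move 1 (R'): R=RRRR U=WBWB F=GWGW D=YGYG B=YBYB
After move 2 (U): U=WWBB F=RRGW R=YBRR B=OOYB L=GWOO
After move 3 (F): F=GRWR U=WWOW R=BBBR D=RYYG L=GYOG
After move 4 (R'): R=BRBB U=WYOO F=GWWW D=RRYR B=GOYB
After move 5 (R'): R=RBBB U=WYOG F=GYWO D=RWYW B=RORB
After move 6 (U): U=OWGY F=RBWO R=ROBB B=GYRB L=GYOG
Query: D face = RWYW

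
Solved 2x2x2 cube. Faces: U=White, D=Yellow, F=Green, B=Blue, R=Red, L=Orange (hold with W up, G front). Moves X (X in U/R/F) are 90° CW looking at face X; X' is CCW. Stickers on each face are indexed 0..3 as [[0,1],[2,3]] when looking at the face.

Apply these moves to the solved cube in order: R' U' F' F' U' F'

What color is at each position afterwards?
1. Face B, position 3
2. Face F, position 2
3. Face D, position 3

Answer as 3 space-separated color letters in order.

After move 1 (R'): R=RRRR U=WBWB F=GWGW D=YGYG B=YBYB
After move 2 (U'): U=BBWW F=OOGW R=GWRR B=RRYB L=YBOO
After move 3 (F'): F=OWOG U=BBGR R=GWYR D=BOYG L=YWOW
After move 4 (F'): F=WGOO U=BBGY R=OWBR D=WWYG L=YROG
After move 5 (U'): U=BYBG F=YROO R=WGBR B=OWYB L=RROG
After move 6 (F'): F=ROYO U=BYWB R=WGWR D=RGYG L=RGOB
Query 1: B[3] = B
Query 2: F[2] = Y
Query 3: D[3] = G

Answer: B Y G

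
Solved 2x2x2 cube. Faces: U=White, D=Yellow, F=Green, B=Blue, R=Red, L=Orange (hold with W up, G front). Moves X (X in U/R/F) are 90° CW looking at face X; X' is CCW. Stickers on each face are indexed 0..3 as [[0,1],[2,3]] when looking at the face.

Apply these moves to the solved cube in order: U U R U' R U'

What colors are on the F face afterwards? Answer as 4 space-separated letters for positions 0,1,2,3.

Answer: W G G G

Derivation:
After move 1 (U): U=WWWW F=RRGG R=BBRR B=OOBB L=GGOO
After move 2 (U): U=WWWW F=BBGG R=OORR B=GGBB L=RROO
After move 3 (R): R=RORO U=WBWG F=BYGY D=YBYG B=WGWB
After move 4 (U'): U=BGWW F=RRGY R=BYRO B=ROWB L=WGOO
After move 5 (R): R=RBOY U=BRWY F=RBGG D=YWYR B=WOGB
After move 6 (U'): U=RYBW F=WGGG R=RBOY B=RBGB L=WOOO
Query: F face = WGGG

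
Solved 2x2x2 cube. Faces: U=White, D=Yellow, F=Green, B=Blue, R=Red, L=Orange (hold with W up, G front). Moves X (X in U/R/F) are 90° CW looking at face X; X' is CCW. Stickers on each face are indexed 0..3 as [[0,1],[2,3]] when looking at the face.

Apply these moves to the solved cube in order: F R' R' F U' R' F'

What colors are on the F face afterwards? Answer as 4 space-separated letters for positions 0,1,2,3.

After move 1 (F): F=GGGG U=WWOO R=WRWR D=RRYY L=OYOY
After move 2 (R'): R=RRWW U=WBOB F=GWGO D=RGYG B=YBRB
After move 3 (R'): R=RWRW U=WROY F=GBGB D=RWYO B=GBGB
After move 4 (F): F=GGBB U=WRYY R=OWYW D=RRYO L=OROW
After move 5 (U'): U=RYWY F=ORBB R=GGYW B=OWGB L=GBOW
After move 6 (R'): R=GWGY U=RGWO F=OYBY D=RRYB B=OWRB
After move 7 (F'): F=YYOB U=RGGG R=RWRY D=BWYB L=GOOW
Query: F face = YYOB

Answer: Y Y O B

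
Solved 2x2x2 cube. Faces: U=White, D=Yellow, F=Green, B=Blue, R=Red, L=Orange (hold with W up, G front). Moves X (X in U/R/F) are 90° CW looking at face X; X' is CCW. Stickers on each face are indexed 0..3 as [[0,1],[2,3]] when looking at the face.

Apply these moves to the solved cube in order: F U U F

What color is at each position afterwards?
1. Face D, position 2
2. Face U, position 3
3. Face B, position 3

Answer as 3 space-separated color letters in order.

Answer: Y R B

Derivation:
After move 1 (F): F=GGGG U=WWOO R=WRWR D=RRYY L=OYOY
After move 2 (U): U=OWOW F=WRGG R=BBWR B=OYBB L=GGOY
After move 3 (U): U=OOWW F=BBGG R=OYWR B=GGBB L=WROY
After move 4 (F): F=GBGB U=OOYR R=WYWR D=WOYY L=WROR
Query 1: D[2] = Y
Query 2: U[3] = R
Query 3: B[3] = B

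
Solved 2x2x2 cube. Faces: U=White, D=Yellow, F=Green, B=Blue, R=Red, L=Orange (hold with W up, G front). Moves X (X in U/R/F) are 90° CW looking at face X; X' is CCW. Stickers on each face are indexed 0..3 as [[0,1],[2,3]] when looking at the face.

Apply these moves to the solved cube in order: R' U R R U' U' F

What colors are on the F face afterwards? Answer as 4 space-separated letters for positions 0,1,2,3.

After move 1 (R'): R=RRRR U=WBWB F=GWGW D=YGYG B=YBYB
After move 2 (U): U=WWBB F=RRGW R=YBRR B=OOYB L=GWOO
After move 3 (R): R=RYRB U=WRBW F=RGGG D=YYYO B=BOWB
After move 4 (R): R=RRBY U=WGBG F=RYGO D=YWYB B=WORB
After move 5 (U'): U=GGWB F=GWGO R=RYBY B=RRRB L=WOOO
After move 6 (U'): U=GBGW F=WOGO R=GWBY B=RYRB L=RROO
After move 7 (F): F=GWOO U=GBOR R=GWWY D=BGYB L=RYOW
Query: F face = GWOO

Answer: G W O O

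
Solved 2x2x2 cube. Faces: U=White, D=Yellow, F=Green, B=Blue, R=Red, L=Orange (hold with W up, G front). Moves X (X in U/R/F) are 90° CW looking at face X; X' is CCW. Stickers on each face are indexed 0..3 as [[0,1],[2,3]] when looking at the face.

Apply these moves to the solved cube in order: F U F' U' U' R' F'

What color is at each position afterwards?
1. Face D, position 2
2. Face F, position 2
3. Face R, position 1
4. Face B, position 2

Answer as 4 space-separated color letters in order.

Answer: Y O R Y

Derivation:
After move 1 (F): F=GGGG U=WWOO R=WRWR D=RRYY L=OYOY
After move 2 (U): U=OWOW F=WRGG R=BBWR B=OYBB L=GGOY
After move 3 (F'): F=RGWG U=OWBW R=RBRR D=GYYY L=GWOO
After move 4 (U'): U=WWOB F=GWWG R=RGRR B=RBBB L=OYOO
After move 5 (U'): U=WBWO F=OYWG R=GWRR B=RGBB L=RBOO
After move 6 (R'): R=WRGR U=WBWR F=OBWO D=GYYG B=YGYB
After move 7 (F'): F=BOOW U=WBWG R=YRGR D=BOYG L=RROW
Query 1: D[2] = Y
Query 2: F[2] = O
Query 3: R[1] = R
Query 4: B[2] = Y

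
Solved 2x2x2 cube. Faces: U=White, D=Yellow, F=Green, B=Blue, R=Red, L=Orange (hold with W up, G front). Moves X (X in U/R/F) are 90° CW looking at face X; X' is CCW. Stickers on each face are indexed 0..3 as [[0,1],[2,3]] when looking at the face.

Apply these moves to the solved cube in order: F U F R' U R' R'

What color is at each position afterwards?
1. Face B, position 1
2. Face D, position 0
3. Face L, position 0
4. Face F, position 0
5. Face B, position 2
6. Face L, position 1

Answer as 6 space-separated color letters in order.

After move 1 (F): F=GGGG U=WWOO R=WRWR D=RRYY L=OYOY
After move 2 (U): U=OWOW F=WRGG R=BBWR B=OYBB L=GGOY
After move 3 (F): F=GWGR U=OWYG R=OBWR D=WBYY L=GROR
After move 4 (R'): R=BROW U=OBYO F=GWGG D=WWYR B=YYBB
After move 5 (U): U=YOOB F=BRGG R=YYOW B=GRBB L=GWOR
After move 6 (R'): R=YWYO U=YBOG F=BOGB D=WRYG B=RRWB
After move 7 (R'): R=WOYY U=YWOR F=BBGG D=WOYB B=GRRB
Query 1: B[1] = R
Query 2: D[0] = W
Query 3: L[0] = G
Query 4: F[0] = B
Query 5: B[2] = R
Query 6: L[1] = W

Answer: R W G B R W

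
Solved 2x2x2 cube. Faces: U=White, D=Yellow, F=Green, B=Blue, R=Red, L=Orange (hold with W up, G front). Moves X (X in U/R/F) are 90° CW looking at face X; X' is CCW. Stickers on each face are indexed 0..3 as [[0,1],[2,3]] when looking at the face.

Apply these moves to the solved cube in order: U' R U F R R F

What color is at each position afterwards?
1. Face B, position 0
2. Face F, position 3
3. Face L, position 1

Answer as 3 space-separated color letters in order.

Answer: G W R

Derivation:
After move 1 (U'): U=WWWW F=OOGG R=GGRR B=RRBB L=BBOO
After move 2 (R): R=RGRG U=WOWG F=OYGY D=YBYR B=WRWB
After move 3 (U): U=WWGO F=RGGY R=WRRG B=BBWB L=OYOO
After move 4 (F): F=GRYG U=WWOY R=GROG D=RWYR L=OYOB
After move 5 (R): R=OGGR U=WROG F=GWYR D=RWYB B=YBWB
After move 6 (R): R=GORG U=WWOR F=GWYB D=RWYY B=GBRB
After move 7 (F): F=YGBW U=WWBY R=OORG D=RGYY L=OROW
Query 1: B[0] = G
Query 2: F[3] = W
Query 3: L[1] = R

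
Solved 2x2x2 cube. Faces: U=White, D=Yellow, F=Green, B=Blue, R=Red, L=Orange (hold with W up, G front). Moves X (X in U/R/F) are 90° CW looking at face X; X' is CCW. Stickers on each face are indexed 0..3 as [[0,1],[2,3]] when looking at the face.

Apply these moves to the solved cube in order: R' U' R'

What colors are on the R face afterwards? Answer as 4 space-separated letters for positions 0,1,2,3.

Answer: W R G R

Derivation:
After move 1 (R'): R=RRRR U=WBWB F=GWGW D=YGYG B=YBYB
After move 2 (U'): U=BBWW F=OOGW R=GWRR B=RRYB L=YBOO
After move 3 (R'): R=WRGR U=BYWR F=OBGW D=YOYW B=GRGB
Query: R face = WRGR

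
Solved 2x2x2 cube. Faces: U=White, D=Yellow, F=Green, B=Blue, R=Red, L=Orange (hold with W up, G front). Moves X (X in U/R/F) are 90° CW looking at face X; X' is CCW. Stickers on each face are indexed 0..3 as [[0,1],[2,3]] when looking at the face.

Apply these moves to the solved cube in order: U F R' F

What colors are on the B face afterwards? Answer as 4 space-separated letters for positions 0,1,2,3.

After move 1 (U): U=WWWW F=RRGG R=BBRR B=OOBB L=GGOO
After move 2 (F): F=GRGR U=WWOG R=WBWR D=RBYY L=GYOY
After move 3 (R'): R=BRWW U=WBOO F=GWGG D=RRYR B=YOBB
After move 4 (F): F=GGGW U=WBYY R=OROW D=WBYR L=GROR
Query: B face = YOBB

Answer: Y O B B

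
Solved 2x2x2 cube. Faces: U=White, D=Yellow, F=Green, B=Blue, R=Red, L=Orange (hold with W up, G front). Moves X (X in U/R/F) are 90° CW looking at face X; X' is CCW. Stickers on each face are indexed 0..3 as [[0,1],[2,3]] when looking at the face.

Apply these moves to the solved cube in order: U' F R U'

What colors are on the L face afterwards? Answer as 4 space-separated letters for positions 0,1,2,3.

After move 1 (U'): U=WWWW F=OOGG R=GGRR B=RRBB L=BBOO
After move 2 (F): F=GOGO U=WWOB R=WGWR D=RGYY L=BYOY
After move 3 (R): R=WWRG U=WOOO F=GGGY D=RBYR B=BRWB
After move 4 (U'): U=OOWO F=BYGY R=GGRG B=WWWB L=BROY
Query: L face = BROY

Answer: B R O Y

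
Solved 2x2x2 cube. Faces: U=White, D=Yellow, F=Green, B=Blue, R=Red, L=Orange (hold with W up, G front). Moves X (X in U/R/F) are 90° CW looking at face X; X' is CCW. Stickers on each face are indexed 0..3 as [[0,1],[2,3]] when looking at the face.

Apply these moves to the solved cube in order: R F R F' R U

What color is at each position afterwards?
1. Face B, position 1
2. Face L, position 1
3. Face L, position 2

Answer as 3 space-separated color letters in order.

After move 1 (R): R=RRRR U=WGWG F=GYGY D=YBYB B=WBWB
After move 2 (F): F=GGYY U=WGOO R=WRGR D=RRYB L=OYOB
After move 3 (R): R=GWRR U=WGOY F=GRYB D=RWYW B=OBGB
After move 4 (F'): F=RBGY U=WGGR R=WWRR D=YBYW L=OYOO
After move 5 (R): R=RWRW U=WBGY F=RBGW D=YGYO B=RBGB
After move 6 (U): U=GWYB F=RWGW R=RBRW B=OYGB L=RBOO
Query 1: B[1] = Y
Query 2: L[1] = B
Query 3: L[2] = O

Answer: Y B O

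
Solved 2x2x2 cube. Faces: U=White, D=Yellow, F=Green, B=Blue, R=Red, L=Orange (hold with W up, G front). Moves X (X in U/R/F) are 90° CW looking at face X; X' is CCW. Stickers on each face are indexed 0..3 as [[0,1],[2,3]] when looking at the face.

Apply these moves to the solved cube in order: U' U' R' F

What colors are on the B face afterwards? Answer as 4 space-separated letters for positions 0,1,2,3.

Answer: Y G Y B

Derivation:
After move 1 (U'): U=WWWW F=OOGG R=GGRR B=RRBB L=BBOO
After move 2 (U'): U=WWWW F=BBGG R=OORR B=GGBB L=RROO
After move 3 (R'): R=OROR U=WBWG F=BWGW D=YBYG B=YGYB
After move 4 (F): F=GBWW U=WBOR R=WRGR D=OOYG L=RYOB
Query: B face = YGYB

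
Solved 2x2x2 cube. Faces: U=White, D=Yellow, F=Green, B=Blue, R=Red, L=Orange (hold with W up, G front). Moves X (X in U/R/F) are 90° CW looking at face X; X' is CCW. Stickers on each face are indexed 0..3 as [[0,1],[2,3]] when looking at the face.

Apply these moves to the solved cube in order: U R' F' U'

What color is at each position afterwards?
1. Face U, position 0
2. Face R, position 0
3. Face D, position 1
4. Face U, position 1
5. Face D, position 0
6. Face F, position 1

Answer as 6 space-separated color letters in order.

After move 1 (U): U=WWWW F=RRGG R=BBRR B=OOBB L=GGOO
After move 2 (R'): R=BRBR U=WBWO F=RWGW D=YRYG B=YOYB
After move 3 (F'): F=WWRG U=WBBB R=RRYR D=GOYG L=GOOW
After move 4 (U'): U=BBWB F=GORG R=WWYR B=RRYB L=YOOW
Query 1: U[0] = B
Query 2: R[0] = W
Query 3: D[1] = O
Query 4: U[1] = B
Query 5: D[0] = G
Query 6: F[1] = O

Answer: B W O B G O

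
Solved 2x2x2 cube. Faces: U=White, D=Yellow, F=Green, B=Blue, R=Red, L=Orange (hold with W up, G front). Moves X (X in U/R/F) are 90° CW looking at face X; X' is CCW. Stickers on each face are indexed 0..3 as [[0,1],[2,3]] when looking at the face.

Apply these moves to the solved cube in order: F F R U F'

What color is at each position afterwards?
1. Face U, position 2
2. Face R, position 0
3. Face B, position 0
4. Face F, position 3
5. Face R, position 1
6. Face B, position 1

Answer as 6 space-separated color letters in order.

After move 1 (F): F=GGGG U=WWOO R=WRWR D=RRYY L=OYOY
After move 2 (F): F=GGGG U=WWYY R=OROR D=WWYY L=OROR
After move 3 (R): R=OORR U=WGYG F=GWGY D=WBYB B=YBWB
After move 4 (U): U=YWGG F=OOGY R=YBRR B=ORWB L=GWOR
After move 5 (F'): F=OYOG U=YWYR R=BBWR D=WRYB L=GGOG
Query 1: U[2] = Y
Query 2: R[0] = B
Query 3: B[0] = O
Query 4: F[3] = G
Query 5: R[1] = B
Query 6: B[1] = R

Answer: Y B O G B R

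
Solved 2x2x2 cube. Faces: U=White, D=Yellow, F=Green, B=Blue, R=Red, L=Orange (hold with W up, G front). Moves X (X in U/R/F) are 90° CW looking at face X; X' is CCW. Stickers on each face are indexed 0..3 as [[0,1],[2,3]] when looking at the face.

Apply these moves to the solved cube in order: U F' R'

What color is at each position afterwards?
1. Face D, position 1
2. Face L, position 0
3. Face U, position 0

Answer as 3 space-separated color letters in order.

After move 1 (U): U=WWWW F=RRGG R=BBRR B=OOBB L=GGOO
After move 2 (F'): F=RGRG U=WWBR R=YBYR D=GOYY L=GWOW
After move 3 (R'): R=BRYY U=WBBO F=RWRR D=GGYG B=YOOB
Query 1: D[1] = G
Query 2: L[0] = G
Query 3: U[0] = W

Answer: G G W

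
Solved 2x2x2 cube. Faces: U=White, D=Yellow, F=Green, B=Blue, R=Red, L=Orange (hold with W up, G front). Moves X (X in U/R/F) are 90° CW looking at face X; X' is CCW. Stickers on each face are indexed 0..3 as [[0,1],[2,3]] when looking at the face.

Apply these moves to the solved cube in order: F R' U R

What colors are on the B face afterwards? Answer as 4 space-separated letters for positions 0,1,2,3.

After move 1 (F): F=GGGG U=WWOO R=WRWR D=RRYY L=OYOY
After move 2 (R'): R=RRWW U=WBOB F=GWGO D=RGYG B=YBRB
After move 3 (U): U=OWBB F=RRGO R=YBWW B=OYRB L=GWOY
After move 4 (R): R=WYWB U=ORBO F=RGGG D=RRYO B=BYWB
Query: B face = BYWB

Answer: B Y W B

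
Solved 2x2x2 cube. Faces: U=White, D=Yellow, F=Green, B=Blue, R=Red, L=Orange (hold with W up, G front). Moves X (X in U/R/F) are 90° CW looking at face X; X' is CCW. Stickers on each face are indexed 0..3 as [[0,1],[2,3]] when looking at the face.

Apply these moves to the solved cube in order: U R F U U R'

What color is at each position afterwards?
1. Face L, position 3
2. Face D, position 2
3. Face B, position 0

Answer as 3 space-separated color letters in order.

After move 1 (U): U=WWWW F=RRGG R=BBRR B=OOBB L=GGOO
After move 2 (R): R=RBRB U=WRWG F=RYGY D=YBYO B=WOWB
After move 3 (F): F=GRYY U=WROG R=WBGB D=RRYO L=GYOB
After move 4 (U): U=OWGR F=WBYY R=WOGB B=GYWB L=GROB
After move 5 (U): U=GORW F=WOYY R=GYGB B=GRWB L=WBOB
After move 6 (R'): R=YBGG U=GWRG F=WOYW D=ROYY B=ORRB
Query 1: L[3] = B
Query 2: D[2] = Y
Query 3: B[0] = O

Answer: B Y O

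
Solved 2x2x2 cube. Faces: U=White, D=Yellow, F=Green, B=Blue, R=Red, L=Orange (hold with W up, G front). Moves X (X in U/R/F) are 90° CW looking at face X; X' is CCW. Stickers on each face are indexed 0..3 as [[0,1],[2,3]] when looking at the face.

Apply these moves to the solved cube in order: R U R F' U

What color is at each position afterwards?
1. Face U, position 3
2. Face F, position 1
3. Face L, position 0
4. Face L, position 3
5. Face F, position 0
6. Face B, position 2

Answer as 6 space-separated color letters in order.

Answer: R W B G W W

Derivation:
After move 1 (R): R=RRRR U=WGWG F=GYGY D=YBYB B=WBWB
After move 2 (U): U=WWGG F=RRGY R=WBRR B=OOWB L=GYOO
After move 3 (R): R=RWRB U=WRGY F=RBGB D=YWYO B=GOWB
After move 4 (F'): F=BBRG U=WRRR R=WWYB D=YOYO L=GYOG
After move 5 (U): U=RWRR F=WWRG R=GOYB B=GYWB L=BBOG
Query 1: U[3] = R
Query 2: F[1] = W
Query 3: L[0] = B
Query 4: L[3] = G
Query 5: F[0] = W
Query 6: B[2] = W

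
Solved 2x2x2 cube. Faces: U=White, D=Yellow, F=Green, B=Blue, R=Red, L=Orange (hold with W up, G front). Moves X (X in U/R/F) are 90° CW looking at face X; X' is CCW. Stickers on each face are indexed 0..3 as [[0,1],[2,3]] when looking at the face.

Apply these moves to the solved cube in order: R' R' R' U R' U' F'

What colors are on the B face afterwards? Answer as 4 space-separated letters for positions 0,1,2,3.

Answer: B R B B

Derivation:
After move 1 (R'): R=RRRR U=WBWB F=GWGW D=YGYG B=YBYB
After move 2 (R'): R=RRRR U=WYWY F=GBGB D=YWYW B=GBGB
After move 3 (R'): R=RRRR U=WGWG F=GYGY D=YBYB B=WBWB
After move 4 (U): U=WWGG F=RRGY R=WBRR B=OOWB L=GYOO
After move 5 (R'): R=BRWR U=WWGO F=RWGG D=YRYY B=BOBB
After move 6 (U'): U=WOWG F=GYGG R=RWWR B=BRBB L=BOOO
After move 7 (F'): F=YGGG U=WORW R=RWYR D=OOYY L=BGOW
Query: B face = BRBB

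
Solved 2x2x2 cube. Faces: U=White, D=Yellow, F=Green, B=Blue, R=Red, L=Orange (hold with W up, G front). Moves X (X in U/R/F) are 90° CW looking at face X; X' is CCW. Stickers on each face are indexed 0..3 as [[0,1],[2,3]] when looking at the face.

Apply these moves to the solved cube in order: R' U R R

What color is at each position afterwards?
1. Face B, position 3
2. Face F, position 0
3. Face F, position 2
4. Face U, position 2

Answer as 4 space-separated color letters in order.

Answer: B R G B

Derivation:
After move 1 (R'): R=RRRR U=WBWB F=GWGW D=YGYG B=YBYB
After move 2 (U): U=WWBB F=RRGW R=YBRR B=OOYB L=GWOO
After move 3 (R): R=RYRB U=WRBW F=RGGG D=YYYO B=BOWB
After move 4 (R): R=RRBY U=WGBG F=RYGO D=YWYB B=WORB
Query 1: B[3] = B
Query 2: F[0] = R
Query 3: F[2] = G
Query 4: U[2] = B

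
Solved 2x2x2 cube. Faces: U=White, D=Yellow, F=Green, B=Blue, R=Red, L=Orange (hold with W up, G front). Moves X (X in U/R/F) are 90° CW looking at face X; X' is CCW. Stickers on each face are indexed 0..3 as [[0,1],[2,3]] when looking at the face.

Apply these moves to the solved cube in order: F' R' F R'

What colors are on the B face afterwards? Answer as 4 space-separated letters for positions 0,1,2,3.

After move 1 (F'): F=GGGG U=WWRR R=YRYR D=OOYY L=OWOW
After move 2 (R'): R=RRYY U=WBRB F=GWGR D=OGYG B=YBOB
After move 3 (F): F=GGRW U=WBWW R=RRBY D=YRYG L=OOOG
After move 4 (R'): R=RYRB U=WOWY F=GBRW D=YGYW B=GBRB
Query: B face = GBRB

Answer: G B R B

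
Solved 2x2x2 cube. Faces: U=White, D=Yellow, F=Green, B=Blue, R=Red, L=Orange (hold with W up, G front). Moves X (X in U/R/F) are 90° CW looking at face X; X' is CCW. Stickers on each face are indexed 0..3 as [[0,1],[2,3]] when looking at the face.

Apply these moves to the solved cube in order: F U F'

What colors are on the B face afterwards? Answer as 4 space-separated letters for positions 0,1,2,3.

After move 1 (F): F=GGGG U=WWOO R=WRWR D=RRYY L=OYOY
After move 2 (U): U=OWOW F=WRGG R=BBWR B=OYBB L=GGOY
After move 3 (F'): F=RGWG U=OWBW R=RBRR D=GYYY L=GWOO
Query: B face = OYBB

Answer: O Y B B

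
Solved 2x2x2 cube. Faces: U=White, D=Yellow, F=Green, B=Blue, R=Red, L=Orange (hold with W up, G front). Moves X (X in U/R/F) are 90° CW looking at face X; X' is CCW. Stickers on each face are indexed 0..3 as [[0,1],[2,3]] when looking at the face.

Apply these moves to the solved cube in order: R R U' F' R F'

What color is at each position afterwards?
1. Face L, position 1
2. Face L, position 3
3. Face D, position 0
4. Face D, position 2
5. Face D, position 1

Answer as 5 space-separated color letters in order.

Answer: G G W Y W

Derivation:
After move 1 (R): R=RRRR U=WGWG F=GYGY D=YBYB B=WBWB
After move 2 (R): R=RRRR U=WYWY F=GBGB D=YWYW B=GBGB
After move 3 (U'): U=YYWW F=OOGB R=GBRR B=RRGB L=GBOO
After move 4 (F'): F=OBOG U=YYGR R=WBYR D=BOYW L=GWOW
After move 5 (R): R=YWRB U=YBGG F=OOOW D=BGYR B=RRYB
After move 6 (F'): F=OWOO U=YBYR R=GWBB D=WWYR L=GGOG
Query 1: L[1] = G
Query 2: L[3] = G
Query 3: D[0] = W
Query 4: D[2] = Y
Query 5: D[1] = W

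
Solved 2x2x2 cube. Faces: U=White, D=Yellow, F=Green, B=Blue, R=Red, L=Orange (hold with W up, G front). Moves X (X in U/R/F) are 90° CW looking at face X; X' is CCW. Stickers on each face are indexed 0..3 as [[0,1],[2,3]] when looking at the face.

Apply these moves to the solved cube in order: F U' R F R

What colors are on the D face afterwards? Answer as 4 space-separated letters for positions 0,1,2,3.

After move 1 (F): F=GGGG U=WWOO R=WRWR D=RRYY L=OYOY
After move 2 (U'): U=WOWO F=OYGG R=GGWR B=WRBB L=BBOY
After move 3 (R): R=WGRG U=WYWG F=ORGY D=RBYW B=OROB
After move 4 (F): F=GOYR U=WYYB R=WGGG D=RWYW L=BROB
After move 5 (R): R=GWGG U=WOYR F=GWYW D=ROYO B=BRYB
Query: D face = ROYO

Answer: R O Y O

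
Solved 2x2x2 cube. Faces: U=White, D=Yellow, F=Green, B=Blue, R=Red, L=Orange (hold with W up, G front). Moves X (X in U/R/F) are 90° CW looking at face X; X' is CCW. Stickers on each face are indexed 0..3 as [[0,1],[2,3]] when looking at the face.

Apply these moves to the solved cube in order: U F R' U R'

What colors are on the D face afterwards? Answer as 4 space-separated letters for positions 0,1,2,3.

After move 1 (U): U=WWWW F=RRGG R=BBRR B=OOBB L=GGOO
After move 2 (F): F=GRGR U=WWOG R=WBWR D=RBYY L=GYOY
After move 3 (R'): R=BRWW U=WBOO F=GWGG D=RRYR B=YOBB
After move 4 (U): U=OWOB F=BRGG R=YOWW B=GYBB L=GWOY
After move 5 (R'): R=OWYW U=OBOG F=BWGB D=RRYG B=RYRB
Query: D face = RRYG

Answer: R R Y G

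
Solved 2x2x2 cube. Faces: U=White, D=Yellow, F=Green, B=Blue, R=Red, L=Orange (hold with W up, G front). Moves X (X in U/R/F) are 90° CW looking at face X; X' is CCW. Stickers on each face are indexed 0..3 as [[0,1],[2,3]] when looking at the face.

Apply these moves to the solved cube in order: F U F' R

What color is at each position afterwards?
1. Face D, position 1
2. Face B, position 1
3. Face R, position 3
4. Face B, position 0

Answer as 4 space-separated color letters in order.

After move 1 (F): F=GGGG U=WWOO R=WRWR D=RRYY L=OYOY
After move 2 (U): U=OWOW F=WRGG R=BBWR B=OYBB L=GGOY
After move 3 (F'): F=RGWG U=OWBW R=RBRR D=GYYY L=GWOO
After move 4 (R): R=RRRB U=OGBG F=RYWY D=GBYO B=WYWB
Query 1: D[1] = B
Query 2: B[1] = Y
Query 3: R[3] = B
Query 4: B[0] = W

Answer: B Y B W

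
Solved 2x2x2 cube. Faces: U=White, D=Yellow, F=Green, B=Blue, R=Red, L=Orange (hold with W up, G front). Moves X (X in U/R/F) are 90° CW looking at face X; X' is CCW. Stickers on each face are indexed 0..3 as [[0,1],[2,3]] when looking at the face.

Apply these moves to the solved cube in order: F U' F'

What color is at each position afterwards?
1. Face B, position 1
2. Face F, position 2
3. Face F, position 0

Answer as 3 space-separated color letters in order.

Answer: R O Y

Derivation:
After move 1 (F): F=GGGG U=WWOO R=WRWR D=RRYY L=OYOY
After move 2 (U'): U=WOWO F=OYGG R=GGWR B=WRBB L=BBOY
After move 3 (F'): F=YGOG U=WOGW R=RGRR D=BYYY L=BOOW
Query 1: B[1] = R
Query 2: F[2] = O
Query 3: F[0] = Y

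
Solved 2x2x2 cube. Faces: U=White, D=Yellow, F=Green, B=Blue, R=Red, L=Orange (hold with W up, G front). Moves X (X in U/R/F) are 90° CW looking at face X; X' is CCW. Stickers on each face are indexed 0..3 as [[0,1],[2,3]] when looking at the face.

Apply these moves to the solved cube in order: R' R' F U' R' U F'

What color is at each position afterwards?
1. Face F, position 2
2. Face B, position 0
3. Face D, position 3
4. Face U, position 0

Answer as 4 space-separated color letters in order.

Answer: G G B W

Derivation:
After move 1 (R'): R=RRRR U=WBWB F=GWGW D=YGYG B=YBYB
After move 2 (R'): R=RRRR U=WYWY F=GBGB D=YWYW B=GBGB
After move 3 (F): F=GGBB U=WYOO R=WRYR D=RRYW L=OYOW
After move 4 (U'): U=YOWO F=OYBB R=GGYR B=WRGB L=GBOW
After move 5 (R'): R=GRGY U=YGWW F=OOBO D=RYYB B=WRRB
After move 6 (U): U=WYWG F=GRBO R=WRGY B=GBRB L=OOOW
After move 7 (F'): F=ROGB U=WYWG R=YRRY D=OWYB L=OGOW
Query 1: F[2] = G
Query 2: B[0] = G
Query 3: D[3] = B
Query 4: U[0] = W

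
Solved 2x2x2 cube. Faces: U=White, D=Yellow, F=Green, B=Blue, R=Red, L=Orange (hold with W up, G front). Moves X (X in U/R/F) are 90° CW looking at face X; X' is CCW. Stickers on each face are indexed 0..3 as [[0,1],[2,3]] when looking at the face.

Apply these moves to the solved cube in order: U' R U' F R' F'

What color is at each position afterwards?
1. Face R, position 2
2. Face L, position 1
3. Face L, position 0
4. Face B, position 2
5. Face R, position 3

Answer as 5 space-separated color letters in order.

After move 1 (U'): U=WWWW F=OOGG R=GGRR B=RRBB L=BBOO
After move 2 (R): R=RGRG U=WOWG F=OYGY D=YBYR B=WRWB
After move 3 (U'): U=OGWW F=BBGY R=OYRG B=RGWB L=WROO
After move 4 (F): F=GBYB U=OGOR R=WYWG D=ROYR L=WYOB
After move 5 (R'): R=YGWW U=OWOR F=GGYR D=RBYB B=RGOB
After move 6 (F'): F=GRGY U=OWYW R=BGRW D=YBYB L=WROO
Query 1: R[2] = R
Query 2: L[1] = R
Query 3: L[0] = W
Query 4: B[2] = O
Query 5: R[3] = W

Answer: R R W O W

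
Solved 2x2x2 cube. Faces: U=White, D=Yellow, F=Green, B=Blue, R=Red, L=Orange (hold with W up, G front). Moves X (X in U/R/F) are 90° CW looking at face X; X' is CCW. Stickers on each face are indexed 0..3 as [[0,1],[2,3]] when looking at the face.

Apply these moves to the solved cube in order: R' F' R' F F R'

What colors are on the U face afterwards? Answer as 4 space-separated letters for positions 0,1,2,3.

Answer: W O W G

Derivation:
After move 1 (R'): R=RRRR U=WBWB F=GWGW D=YGYG B=YBYB
After move 2 (F'): F=WWGG U=WBRR R=GRYR D=OOYG L=OBOW
After move 3 (R'): R=RRGY U=WYRY F=WBGR D=OWYG B=GBOB
After move 4 (F): F=GWRB U=WYWB R=RRYY D=GRYG L=OOOW
After move 5 (F): F=RGBW U=WYWO R=WRBY D=YRYG L=OGOR
After move 6 (R'): R=RYWB U=WOWG F=RYBO D=YGYW B=GBRB
Query: U face = WOWG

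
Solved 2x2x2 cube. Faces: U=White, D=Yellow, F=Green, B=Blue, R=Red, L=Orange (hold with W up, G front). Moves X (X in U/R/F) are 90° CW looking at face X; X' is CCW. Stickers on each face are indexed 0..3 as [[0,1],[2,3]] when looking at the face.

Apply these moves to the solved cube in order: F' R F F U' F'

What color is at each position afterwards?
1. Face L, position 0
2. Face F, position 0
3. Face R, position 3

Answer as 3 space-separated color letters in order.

After move 1 (F'): F=GGGG U=WWRR R=YRYR D=OOYY L=OWOW
After move 2 (R): R=YYRR U=WGRG F=GOGY D=OBYB B=RBWB
After move 3 (F): F=GGYO U=WGWW R=RYGR D=RYYB L=OOOB
After move 4 (F): F=YGOG U=WGBO R=WYWR D=GRYB L=OROY
After move 5 (U'): U=GOWB F=OROG R=YGWR B=WYWB L=RBOY
After move 6 (F'): F=RGOO U=GOYW R=RGGR D=BYYB L=RBOW
Query 1: L[0] = R
Query 2: F[0] = R
Query 3: R[3] = R

Answer: R R R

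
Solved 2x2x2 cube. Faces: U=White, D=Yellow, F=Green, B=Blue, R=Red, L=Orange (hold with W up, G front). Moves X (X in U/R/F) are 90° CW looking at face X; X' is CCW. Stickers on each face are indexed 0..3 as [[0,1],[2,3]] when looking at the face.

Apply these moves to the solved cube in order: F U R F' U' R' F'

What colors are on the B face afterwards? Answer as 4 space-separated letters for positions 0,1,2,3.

After move 1 (F): F=GGGG U=WWOO R=WRWR D=RRYY L=OYOY
After move 2 (U): U=OWOW F=WRGG R=BBWR B=OYBB L=GGOY
After move 3 (R): R=WBRB U=OROG F=WRGY D=RBYO B=WYWB
After move 4 (F'): F=RYWG U=ORWR R=BBRB D=GYYO L=GGOO
After move 5 (U'): U=RROW F=GGWG R=RYRB B=BBWB L=WYOO
After move 6 (R'): R=YBRR U=RWOB F=GRWW D=GGYG B=OBYB
After move 7 (F'): F=RWGW U=RWYR R=GBGR D=YOYG L=WBOO
Query: B face = OBYB

Answer: O B Y B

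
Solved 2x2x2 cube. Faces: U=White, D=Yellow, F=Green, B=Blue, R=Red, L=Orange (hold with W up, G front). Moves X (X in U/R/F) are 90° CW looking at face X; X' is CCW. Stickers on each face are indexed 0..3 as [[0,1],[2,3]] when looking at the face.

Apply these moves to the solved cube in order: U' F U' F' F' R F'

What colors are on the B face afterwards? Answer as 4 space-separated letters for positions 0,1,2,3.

After move 1 (U'): U=WWWW F=OOGG R=GGRR B=RRBB L=BBOO
After move 2 (F): F=GOGO U=WWOB R=WGWR D=RGYY L=BYOY
After move 3 (U'): U=WBWO F=BYGO R=GOWR B=WGBB L=RROY
After move 4 (F'): F=YOBG U=WBGW R=GORR D=RYYY L=ROOW
After move 5 (F'): F=OGYB U=WBGR R=YORR D=OWYY L=RWOG
After move 6 (R): R=RYRO U=WGGB F=OWYY D=OBYW B=RGBB
After move 7 (F'): F=WYOY U=WGRR R=BYOO D=WGYW L=RBOG
Query: B face = RGBB

Answer: R G B B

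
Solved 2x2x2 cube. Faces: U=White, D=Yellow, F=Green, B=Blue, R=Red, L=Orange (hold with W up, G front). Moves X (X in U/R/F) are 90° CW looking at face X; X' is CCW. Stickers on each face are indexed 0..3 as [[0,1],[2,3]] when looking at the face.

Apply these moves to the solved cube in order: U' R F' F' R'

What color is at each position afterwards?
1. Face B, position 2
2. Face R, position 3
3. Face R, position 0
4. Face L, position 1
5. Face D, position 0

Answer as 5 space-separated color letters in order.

After move 1 (U'): U=WWWW F=OOGG R=GGRR B=RRBB L=BBOO
After move 2 (R): R=RGRG U=WOWG F=OYGY D=YBYR B=WRWB
After move 3 (F'): F=YYOG U=WORR R=BGYG D=BOYR L=BGOW
After move 4 (F'): F=YGYO U=WOBY R=OGBG D=GWYR L=BROR
After move 5 (R'): R=GGOB U=WWBW F=YOYY D=GGYO B=RRWB
Query 1: B[2] = W
Query 2: R[3] = B
Query 3: R[0] = G
Query 4: L[1] = R
Query 5: D[0] = G

Answer: W B G R G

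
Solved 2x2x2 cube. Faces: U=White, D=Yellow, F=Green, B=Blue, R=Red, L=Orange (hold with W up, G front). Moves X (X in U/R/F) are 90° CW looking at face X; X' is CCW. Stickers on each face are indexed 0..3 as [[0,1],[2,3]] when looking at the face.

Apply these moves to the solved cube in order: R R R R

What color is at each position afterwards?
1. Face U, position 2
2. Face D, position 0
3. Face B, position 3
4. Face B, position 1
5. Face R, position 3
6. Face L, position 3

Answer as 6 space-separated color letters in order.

After move 1 (R): R=RRRR U=WGWG F=GYGY D=YBYB B=WBWB
After move 2 (R): R=RRRR U=WYWY F=GBGB D=YWYW B=GBGB
After move 3 (R): R=RRRR U=WBWB F=GWGW D=YGYG B=YBYB
After move 4 (R): R=RRRR U=WWWW F=GGGG D=YYYY B=BBBB
Query 1: U[2] = W
Query 2: D[0] = Y
Query 3: B[3] = B
Query 4: B[1] = B
Query 5: R[3] = R
Query 6: L[3] = O

Answer: W Y B B R O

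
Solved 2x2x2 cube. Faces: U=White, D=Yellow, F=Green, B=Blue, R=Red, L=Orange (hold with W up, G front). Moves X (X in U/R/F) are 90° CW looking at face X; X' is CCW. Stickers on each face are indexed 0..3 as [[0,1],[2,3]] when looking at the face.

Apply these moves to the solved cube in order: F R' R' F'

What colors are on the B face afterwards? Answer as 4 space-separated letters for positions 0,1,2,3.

After move 1 (F): F=GGGG U=WWOO R=WRWR D=RRYY L=OYOY
After move 2 (R'): R=RRWW U=WBOB F=GWGO D=RGYG B=YBRB
After move 3 (R'): R=RWRW U=WROY F=GBGB D=RWYO B=GBGB
After move 4 (F'): F=BBGG U=WRRR R=WWRW D=YYYO L=OYOO
Query: B face = GBGB

Answer: G B G B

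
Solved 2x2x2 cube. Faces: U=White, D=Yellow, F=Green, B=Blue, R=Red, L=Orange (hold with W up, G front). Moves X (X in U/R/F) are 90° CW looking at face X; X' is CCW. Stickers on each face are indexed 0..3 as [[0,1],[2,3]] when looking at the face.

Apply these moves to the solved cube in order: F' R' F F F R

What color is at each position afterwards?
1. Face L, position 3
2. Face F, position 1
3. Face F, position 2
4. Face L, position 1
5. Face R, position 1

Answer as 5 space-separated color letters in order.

After move 1 (F'): F=GGGG U=WWRR R=YRYR D=OOYY L=OWOW
After move 2 (R'): R=RRYY U=WBRB F=GWGR D=OGYG B=YBOB
After move 3 (F): F=GGRW U=WBWW R=RRBY D=YRYG L=OOOG
After move 4 (F): F=RGWG U=WBGO R=WRWY D=BRYG L=OYOR
After move 5 (F): F=WRGG U=WBRY R=GROY D=WWYG L=OBOR
After move 6 (R): R=OGYR U=WRRG F=WWGG D=WOYY B=YBBB
Query 1: L[3] = R
Query 2: F[1] = W
Query 3: F[2] = G
Query 4: L[1] = B
Query 5: R[1] = G

Answer: R W G B G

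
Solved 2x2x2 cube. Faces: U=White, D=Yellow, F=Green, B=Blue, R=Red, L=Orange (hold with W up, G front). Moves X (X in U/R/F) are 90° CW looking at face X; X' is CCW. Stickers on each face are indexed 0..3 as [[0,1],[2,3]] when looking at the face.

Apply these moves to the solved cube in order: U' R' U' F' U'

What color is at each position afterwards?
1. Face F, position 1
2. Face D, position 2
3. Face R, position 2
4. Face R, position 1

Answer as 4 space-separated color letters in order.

Answer: W Y Y W

Derivation:
After move 1 (U'): U=WWWW F=OOGG R=GGRR B=RRBB L=BBOO
After move 2 (R'): R=GRGR U=WBWR F=OWGW D=YOYG B=YRYB
After move 3 (U'): U=BRWW F=BBGW R=OWGR B=GRYB L=YROO
After move 4 (F'): F=BWBG U=BROG R=OWYR D=ROYG L=YWOW
After move 5 (U'): U=RGBO F=YWBG R=BWYR B=OWYB L=GROW
Query 1: F[1] = W
Query 2: D[2] = Y
Query 3: R[2] = Y
Query 4: R[1] = W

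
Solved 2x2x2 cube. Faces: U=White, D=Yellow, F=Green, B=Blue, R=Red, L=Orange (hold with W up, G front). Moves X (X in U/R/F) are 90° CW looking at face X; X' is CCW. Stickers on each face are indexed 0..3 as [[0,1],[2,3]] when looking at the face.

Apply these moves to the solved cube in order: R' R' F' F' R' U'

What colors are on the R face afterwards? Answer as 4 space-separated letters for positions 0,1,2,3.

After move 1 (R'): R=RRRR U=WBWB F=GWGW D=YGYG B=YBYB
After move 2 (R'): R=RRRR U=WYWY F=GBGB D=YWYW B=GBGB
After move 3 (F'): F=BBGG U=WYRR R=WRYR D=OOYW L=OYOW
After move 4 (F'): F=BGBG U=WYWY R=OROR D=YWYW L=OROR
After move 5 (R'): R=RROO U=WGWG F=BYBY D=YGYG B=WBWB
After move 6 (U'): U=GGWW F=ORBY R=BYOO B=RRWB L=WBOR
Query: R face = BYOO

Answer: B Y O O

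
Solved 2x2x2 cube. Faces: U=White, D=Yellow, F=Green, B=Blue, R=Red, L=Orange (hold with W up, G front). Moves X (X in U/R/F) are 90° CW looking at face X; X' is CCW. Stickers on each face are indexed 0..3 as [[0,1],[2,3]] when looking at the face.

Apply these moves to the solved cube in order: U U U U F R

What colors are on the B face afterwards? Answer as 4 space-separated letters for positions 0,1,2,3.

After move 1 (U): U=WWWW F=RRGG R=BBRR B=OOBB L=GGOO
After move 2 (U): U=WWWW F=BBGG R=OORR B=GGBB L=RROO
After move 3 (U): U=WWWW F=OOGG R=GGRR B=RRBB L=BBOO
After move 4 (U): U=WWWW F=GGGG R=RRRR B=BBBB L=OOOO
After move 5 (F): F=GGGG U=WWOO R=WRWR D=RRYY L=OYOY
After move 6 (R): R=WWRR U=WGOG F=GRGY D=RBYB B=OBWB
Query: B face = OBWB

Answer: O B W B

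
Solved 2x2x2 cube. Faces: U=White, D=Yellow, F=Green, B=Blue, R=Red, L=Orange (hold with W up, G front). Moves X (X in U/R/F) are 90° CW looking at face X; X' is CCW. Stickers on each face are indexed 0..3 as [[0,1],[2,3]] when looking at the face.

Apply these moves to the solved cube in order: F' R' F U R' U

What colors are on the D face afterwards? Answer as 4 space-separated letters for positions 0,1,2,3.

After move 1 (F'): F=GGGG U=WWRR R=YRYR D=OOYY L=OWOW
After move 2 (R'): R=RRYY U=WBRB F=GWGR D=OGYG B=YBOB
After move 3 (F): F=GGRW U=WBWW R=RRBY D=YRYG L=OOOG
After move 4 (U): U=WWWB F=RRRW R=YBBY B=OOOB L=GGOG
After move 5 (R'): R=BYYB U=WOWO F=RWRB D=YRYW B=GORB
After move 6 (U): U=WWOO F=BYRB R=GOYB B=GGRB L=RWOG
Query: D face = YRYW

Answer: Y R Y W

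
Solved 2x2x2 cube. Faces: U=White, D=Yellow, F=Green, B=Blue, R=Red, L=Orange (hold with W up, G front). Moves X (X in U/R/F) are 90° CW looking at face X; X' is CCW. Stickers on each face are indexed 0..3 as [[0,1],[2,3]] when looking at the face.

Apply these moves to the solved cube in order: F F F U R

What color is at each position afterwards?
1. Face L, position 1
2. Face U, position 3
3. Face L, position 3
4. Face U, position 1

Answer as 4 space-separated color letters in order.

Answer: G G W R

Derivation:
After move 1 (F): F=GGGG U=WWOO R=WRWR D=RRYY L=OYOY
After move 2 (F): F=GGGG U=WWYY R=OROR D=WWYY L=OROR
After move 3 (F): F=GGGG U=WWRR R=YRYR D=OOYY L=OWOW
After move 4 (U): U=RWRW F=YRGG R=BBYR B=OWBB L=GGOW
After move 5 (R): R=YBRB U=RRRG F=YOGY D=OBYO B=WWWB
Query 1: L[1] = G
Query 2: U[3] = G
Query 3: L[3] = W
Query 4: U[1] = R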